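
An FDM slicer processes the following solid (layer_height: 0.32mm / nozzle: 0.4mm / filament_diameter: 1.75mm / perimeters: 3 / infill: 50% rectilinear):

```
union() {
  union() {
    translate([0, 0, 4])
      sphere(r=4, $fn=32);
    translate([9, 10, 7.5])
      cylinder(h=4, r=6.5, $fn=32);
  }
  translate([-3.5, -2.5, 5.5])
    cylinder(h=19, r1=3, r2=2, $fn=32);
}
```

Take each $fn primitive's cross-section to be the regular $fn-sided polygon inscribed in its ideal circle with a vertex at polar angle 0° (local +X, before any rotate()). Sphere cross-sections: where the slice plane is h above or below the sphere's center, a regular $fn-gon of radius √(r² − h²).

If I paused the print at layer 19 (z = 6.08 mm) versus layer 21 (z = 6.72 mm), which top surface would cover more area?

Layer 19 (z = 6.08): the r=4 sphere slices to a regular 32-gon of circumradius 3.417 (√(r²−h²) with h=2.08 from center) (area = (32/2)·3.417²·sin(360°/32) = 36.44 mm²); the cylinder at (9, 10) is not intersected at this z (z outside [7.5, 11.5]); Taking the union: only the r=4 sphere is present, so the union is just that shape — area = 36.44 mm²; the cone at (-3.5, -2.5): at t=0.031 of its height the radius interpolates to r₁+(r₂−r₁)t = 2.969, giving a regular 32-gon of that circumradius (area = (32/2)·2.969²·sin(360°/32) = 27.52 mm²); Merging all regions: the regions partially overlap — summed areas 63.96 mm² minus the doubly-counted overlap 6.67 mm² gives 57.29 mm² — area = 57.29 mm². So its area = 57.29 mm². Layer 21 (z = 6.72): the r=4 sphere contributes a regular 32-gon of circumradius √(4²−2.72²) = 2.933 (area = (32/2)·2.933²·sin(360°/32) = 26.85 mm²); the cylinder at (9, 10) does not reach this height (z outside [7.5, 11.5]); Merging all regions: only the r=4 sphere is present, so the union is just that shape — area = 26.85 mm²; the cone at (-3.5, -2.5) contributes a regular 32-gon of circumradius 2.936 (interpolated between r1=3 and r2=2 at t=0.064) (area = (32/2)·2.936²·sin(360°/32) = 26.90 mm²); Taking the union: the regions partially overlap — summed areas 53.75 mm² minus the doubly-counted overlap 4.21 mm² gives 49.54 mm² — area = 49.54 mm². So its area = 49.54 mm². Layer 19 is larger (57.29 vs 49.54 mm²).

layer 19 (z = 6.08 mm)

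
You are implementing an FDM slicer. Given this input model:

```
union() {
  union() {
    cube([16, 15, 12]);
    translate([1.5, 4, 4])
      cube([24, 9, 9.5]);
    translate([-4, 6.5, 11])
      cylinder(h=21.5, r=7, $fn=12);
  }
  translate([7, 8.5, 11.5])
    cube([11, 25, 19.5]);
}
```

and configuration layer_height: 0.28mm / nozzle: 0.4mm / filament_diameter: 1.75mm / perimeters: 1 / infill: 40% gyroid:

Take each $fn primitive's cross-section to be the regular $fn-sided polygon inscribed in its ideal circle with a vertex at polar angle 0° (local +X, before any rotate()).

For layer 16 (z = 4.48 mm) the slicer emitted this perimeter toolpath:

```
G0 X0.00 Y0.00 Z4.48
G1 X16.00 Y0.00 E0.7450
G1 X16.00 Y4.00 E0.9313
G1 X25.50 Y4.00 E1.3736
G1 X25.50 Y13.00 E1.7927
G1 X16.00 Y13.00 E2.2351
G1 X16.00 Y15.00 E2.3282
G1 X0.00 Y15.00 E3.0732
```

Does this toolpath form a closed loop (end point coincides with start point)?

Start point (G0): (0.00, 0.00). End point (last G1): the path does not return to the start — open.

no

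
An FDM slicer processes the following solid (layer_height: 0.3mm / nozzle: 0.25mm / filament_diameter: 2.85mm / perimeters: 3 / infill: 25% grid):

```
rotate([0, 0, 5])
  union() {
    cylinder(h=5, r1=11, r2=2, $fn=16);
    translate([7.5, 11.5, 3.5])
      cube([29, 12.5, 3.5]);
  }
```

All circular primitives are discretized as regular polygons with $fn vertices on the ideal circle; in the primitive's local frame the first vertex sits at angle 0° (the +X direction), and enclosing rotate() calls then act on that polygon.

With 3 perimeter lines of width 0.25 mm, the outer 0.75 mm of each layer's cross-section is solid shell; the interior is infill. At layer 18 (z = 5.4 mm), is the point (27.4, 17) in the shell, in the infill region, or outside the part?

At z = 5.4 mm: the cone is absent (z outside [0, 5]); the cube at (7.5, 11.5) (footprint 29×12.5) is included at this height; Taking the union: only the 29×12.5 cube at (7.5, 11.5) is present, so the union is just that shape — 1 connected region; (whole slice rotated 5° about Z — lengths, areas and connectivity unchanged). Overall, the cross-section is a single solid region. Undo the 5° rotation: the query point maps to (28.777, 14.547) in the un-rotated model frame. The nearest boundary edge runs (7.50, 11.50)→(36.50, 11.50); distance from the point to it = 3.05 mm. The point is inside the cross-section and 3.05 mm from the nearest boundary — more than the 0.75 mm shell width (3 × 0.25), so it's in the infill interior.

infill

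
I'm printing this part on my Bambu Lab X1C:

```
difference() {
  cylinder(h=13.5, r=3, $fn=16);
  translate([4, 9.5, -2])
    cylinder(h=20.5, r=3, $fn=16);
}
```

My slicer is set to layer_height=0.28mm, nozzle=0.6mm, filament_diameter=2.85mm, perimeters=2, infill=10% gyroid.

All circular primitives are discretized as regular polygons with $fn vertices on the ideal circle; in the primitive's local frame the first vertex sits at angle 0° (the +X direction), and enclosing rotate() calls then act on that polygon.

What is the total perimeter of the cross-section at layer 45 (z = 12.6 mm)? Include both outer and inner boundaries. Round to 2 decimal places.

At z = 12.6 mm: the r=3 cylinder contributes a regular 16-gon of circumradius 3 (perimeter = 2·16·3.000·sin(180°/16) = 18.73 mm); the cylinder at (4, 9.5): section is a regular 16-gon, circumradius r=3 (perimeter = 2·16·3.000·sin(180°/16) = 18.73 mm); After the difference (first − rest): starting from the r=3 cylinder, the r=3 cylinder at (4, 9.5) misses the remaining region (no effect) — boundary = 18.73 mm. Overall, the cross-section is a single solid region. Total boundary length (outer) = 18.73 mm.

18.73 mm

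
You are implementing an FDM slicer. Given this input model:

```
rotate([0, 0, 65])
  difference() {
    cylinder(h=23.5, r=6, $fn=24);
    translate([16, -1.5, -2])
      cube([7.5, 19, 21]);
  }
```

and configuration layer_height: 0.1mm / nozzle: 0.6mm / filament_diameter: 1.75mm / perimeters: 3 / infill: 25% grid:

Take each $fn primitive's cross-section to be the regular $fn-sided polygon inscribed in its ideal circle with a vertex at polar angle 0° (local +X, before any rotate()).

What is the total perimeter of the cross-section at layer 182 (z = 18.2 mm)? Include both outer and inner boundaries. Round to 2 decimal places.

At z = 18.2 mm: the r=6 cylinder gives a regular 24-gon of circumradius 6 (constant along its height) (perimeter = 2·24·6.000·sin(180°/24) = 37.59 mm); the cube at (16, -1.5) is present — its section is the full 7.5×19 rectangle (perimeter 53.00 mm); Subtracting the remaining from the first: starting from the r=6 cylinder, the 7.5×19 cube at (16, -1.5) misses the remaining region (no effect) — boundary = 37.59 mm; (rotated 65° about Z; rotation is an isometry so areas/perimeters/island counts are preserved). Overall, the cross-section is a single solid region. Total boundary length (outer) = 37.59 mm.

37.59 mm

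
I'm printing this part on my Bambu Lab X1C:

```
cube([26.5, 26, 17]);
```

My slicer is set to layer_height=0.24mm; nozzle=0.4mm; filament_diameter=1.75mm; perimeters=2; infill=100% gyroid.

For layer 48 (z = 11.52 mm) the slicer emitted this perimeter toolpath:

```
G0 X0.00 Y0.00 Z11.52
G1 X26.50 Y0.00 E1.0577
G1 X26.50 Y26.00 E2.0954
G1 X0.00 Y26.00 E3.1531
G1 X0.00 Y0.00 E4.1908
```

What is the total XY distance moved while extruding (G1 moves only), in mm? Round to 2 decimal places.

Sum the Euclidean lengths of each G1 segment: total = 105.00 mm.

105.00 mm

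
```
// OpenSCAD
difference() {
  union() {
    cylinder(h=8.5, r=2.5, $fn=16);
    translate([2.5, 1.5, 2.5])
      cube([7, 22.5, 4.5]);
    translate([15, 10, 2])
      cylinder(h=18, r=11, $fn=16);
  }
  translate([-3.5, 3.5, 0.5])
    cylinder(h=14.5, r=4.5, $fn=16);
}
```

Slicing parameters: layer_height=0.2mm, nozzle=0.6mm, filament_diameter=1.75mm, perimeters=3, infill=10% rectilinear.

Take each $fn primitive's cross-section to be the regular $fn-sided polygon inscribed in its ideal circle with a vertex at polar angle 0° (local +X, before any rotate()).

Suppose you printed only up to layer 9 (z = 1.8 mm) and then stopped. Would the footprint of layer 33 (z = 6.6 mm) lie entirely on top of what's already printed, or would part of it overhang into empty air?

Compare the two slices. At z = 1.8: the r=2.5 cylinder contributes a regular 16-gon of circumradius 2.5 (area = (16/2)·2.500²·sin(360°/16) = 19.13 mm²); the cube at (2.5, 1.5) does not reach this height (z outside [2.5, 7]); the cylinder at (15, 10) is absent (z outside [2, 20]); Taking the union: only the r=2.5 cylinder is present, so the union is just that shape — area = 19.13 mm²; the r=4.5 cylinder at (-3.5, 3.5) contributes a regular 16-gon of circumradius 4.5 (area = (16/2)·4.500²·sin(360°/16) = 61.99 mm²); After the difference (first − rest): starting from the result so far (19.13 mm²), the r=4.5 cylinder at (-3.5, 3.5) partially overlaps it — only the 6.11 mm² overlap (of its 61.99 mm²) is removed, clipping the outline — area = 13.03 mm². At z = 6.6: the cylinder: section is a regular 16-gon, circumradius r=2.5 (area = (16/2)·2.500²·sin(360°/16) = 19.13 mm²); the cube at (2.5, 1.5) is present — its section is the full 7×22.5 rectangle (area 157.50 mm²); the r=11 cylinder at (15, 10) gives a regular 16-gon of circumradius 11 (constant along its height) (area = (16/2)·11.000²·sin(360°/16) = 370.44 mm²); Taking the union: the regions partially overlap — summed areas 547.07 mm² minus the doubly-counted overlap 70.54 mm² gives 476.53 mm² — area = 476.53 mm²; the cylinder at (-3.5, 3.5): section is a regular 16-gon, circumradius r=4.5 (area = (16/2)·4.500²·sin(360°/16) = 61.99 mm²); Taking the first minus the rest: starting from the result so far (476.53 mm²), the r=4.5 cylinder at (-3.5, 3.5) partially overlaps it — only the 6.11 mm² overlap (of its 61.99 mm²) is removed, clipping the outline — area = 470.43 mm². Checking containment: at z = 6.6 the cross-section extends beyond the z = 1.8 cross-section by about 457.40 mm².

part overhangs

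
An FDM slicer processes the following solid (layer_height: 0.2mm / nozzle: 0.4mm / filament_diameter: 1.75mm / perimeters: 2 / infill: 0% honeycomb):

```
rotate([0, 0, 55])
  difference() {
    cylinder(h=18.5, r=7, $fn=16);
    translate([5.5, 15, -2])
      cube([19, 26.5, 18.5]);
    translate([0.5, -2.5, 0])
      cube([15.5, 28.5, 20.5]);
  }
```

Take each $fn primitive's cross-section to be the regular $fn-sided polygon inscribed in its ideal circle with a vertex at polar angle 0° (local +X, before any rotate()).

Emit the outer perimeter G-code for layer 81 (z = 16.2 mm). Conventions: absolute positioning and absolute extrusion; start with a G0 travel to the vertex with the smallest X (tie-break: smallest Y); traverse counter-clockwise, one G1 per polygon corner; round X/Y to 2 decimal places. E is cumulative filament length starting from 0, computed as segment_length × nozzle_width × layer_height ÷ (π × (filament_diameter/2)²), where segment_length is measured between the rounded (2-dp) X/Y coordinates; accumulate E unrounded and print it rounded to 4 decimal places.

G0 X-6.89 Y-1.22 Z16.20
G1 X-5.90 Y-3.76 E0.0907
G1 X-4.02 Y-5.73 E0.1812
G1 X-1.52 Y-6.83 E0.2721
G1 X1.22 Y-6.89 E0.3632
G1 X3.76 Y-5.90 E0.4539
G1 X5.73 Y-4.02 E0.5445
G1 X6.83 Y-1.52 E0.6353
G1 X6.89 Y1.22 E0.7265
G1 X5.90 Y3.76 E0.8172
G1 X5.78 Y3.89 E0.8230
G1 X2.33 Y-1.02 E1.0226
G1 X-5.37 Y4.37 E1.3352
G1 X-5.73 Y4.02 E1.3519
G1 X-6.83 Y1.52 E1.4428
G1 X-6.89 Y-1.22 E1.5339

At z = 16.2 mm: the r=7 cylinder contributes a regular 16-gon of circumradius 7; the cube at (5.5, 15) (footprint 19×26.5) is included at this height; the cube at (0.5, -2.5) (footprint 15.5×28.5) is included at this height; Subtracting the remaining from the first: starting from the r=7 cylinder, the 19×26.5 cube at (5.5, 15) misses the remaining region (no effect); the 15.5×28.5 cube at (0.5, -2.5) partially overlaps it — only the 49.66 mm² overlap (of its 441.75 mm²) is removed, clipping the outline — 1 connected region; (rotated 55° about Z; rotation is an isometry so areas/perimeters/island counts are preserved). The outline is a single polygon with 15 vertices. Extrusion per mm of travel: 0.4 × 0.2 / (π × 0.875²) = 0.033260. Accumulating E over each segment gives final E = 1.5339.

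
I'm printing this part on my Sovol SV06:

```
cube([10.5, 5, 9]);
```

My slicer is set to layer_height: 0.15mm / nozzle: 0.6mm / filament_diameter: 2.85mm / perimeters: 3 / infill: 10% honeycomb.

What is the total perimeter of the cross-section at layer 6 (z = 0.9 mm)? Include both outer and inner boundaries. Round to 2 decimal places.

At z = 0.9 mm: the 10.5×5 cube contributes its full rectangle (perimeter 31.00 mm). Overall, the cross-section is a single solid region. Total boundary length (outer) = 31.00 mm.

31.00 mm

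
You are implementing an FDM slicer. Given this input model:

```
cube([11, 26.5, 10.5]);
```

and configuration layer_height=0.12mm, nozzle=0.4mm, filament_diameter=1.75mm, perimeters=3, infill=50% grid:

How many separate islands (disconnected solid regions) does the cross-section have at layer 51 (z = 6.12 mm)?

1

At z = 6.12 mm: the cube (footprint 11×26.5) is included at this height. Overall, the cross-section is a single solid region. Island count = 1.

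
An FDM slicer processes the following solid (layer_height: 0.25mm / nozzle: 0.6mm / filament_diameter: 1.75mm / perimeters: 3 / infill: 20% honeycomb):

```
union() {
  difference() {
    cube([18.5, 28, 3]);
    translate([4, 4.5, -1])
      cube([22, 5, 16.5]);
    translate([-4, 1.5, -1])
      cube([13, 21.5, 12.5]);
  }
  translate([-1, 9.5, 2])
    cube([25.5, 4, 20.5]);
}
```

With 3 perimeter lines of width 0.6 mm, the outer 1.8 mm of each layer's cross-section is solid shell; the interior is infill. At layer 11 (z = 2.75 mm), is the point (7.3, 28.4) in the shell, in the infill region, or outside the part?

At z = 2.75 mm: the cube is present — its section is the full 18.5×28 rectangle; the cube at (4, 4.5) is present — its section is the full 22×5 rectangle; the 13×21.5 cube at (-4, 1.5) contributes its full rectangle; After the difference (first − rest): starting from the 18.5×28 cube, the 22×5 cube at (4, 4.5) partially overlaps it — only the 72.50 mm² overlap (of its 110.00 mm²) is removed, clipping the outline; the 13×21.5 cube at (-4, 1.5) partially overlaps it — only the 168.50 mm² overlap (of its 279.50 mm²) is removed, clipping the outline — 2 connected regions; the cube at (-1, 9.5) (footprint 25.5×4) is included at this height; Merging all regions: the regions partially overlap (shared area 38.00 mm²), so overlapping operands fuse into one piece — 2 connected regions. Overall, the cross-section has 2 separate islands. The nearest boundary edge runs (0.00, 28.00)→(18.50, 28.00); distance from the point to it = 0.40 mm. The point is not inside any of the regions above, so it lies outside the cross-section (0.40 mm from the nearest boundary).

outside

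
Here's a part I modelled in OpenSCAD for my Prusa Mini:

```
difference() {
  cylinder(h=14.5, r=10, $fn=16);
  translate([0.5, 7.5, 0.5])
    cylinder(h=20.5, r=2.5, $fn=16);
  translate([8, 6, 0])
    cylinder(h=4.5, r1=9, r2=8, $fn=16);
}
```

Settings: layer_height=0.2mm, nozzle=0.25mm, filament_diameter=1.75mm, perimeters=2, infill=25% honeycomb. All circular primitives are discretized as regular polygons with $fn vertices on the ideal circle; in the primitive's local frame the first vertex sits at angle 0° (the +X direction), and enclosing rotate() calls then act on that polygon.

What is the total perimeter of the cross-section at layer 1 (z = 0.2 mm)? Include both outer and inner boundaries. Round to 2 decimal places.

At z = 0.2 mm: the cylinder: section is a regular 16-gon, circumradius r=10 (perimeter = 2·16·10.000·sin(180°/16) = 62.43 mm); the cylinder at (0.5, 7.5) is not intersected at this z (z outside [0.5, 21]); the cone at (8, 6) (r1=9→r2=8) has section circumradius 8.956 here — a regular 16-gon (perimeter = 2·16·8.956·sin(180°/16) = 55.91 mm); Subtracting the remaining from the first: starting from the r=10 cylinder, the cone at (8, 6) partially overlaps it — only the 96.91 mm² overlap (of its 245.54 mm²) is removed, clipping the outline — boundary = 63.84 mm. Overall, the cross-section is a single solid region. Total boundary length (outer) = 63.84 mm.

63.84 mm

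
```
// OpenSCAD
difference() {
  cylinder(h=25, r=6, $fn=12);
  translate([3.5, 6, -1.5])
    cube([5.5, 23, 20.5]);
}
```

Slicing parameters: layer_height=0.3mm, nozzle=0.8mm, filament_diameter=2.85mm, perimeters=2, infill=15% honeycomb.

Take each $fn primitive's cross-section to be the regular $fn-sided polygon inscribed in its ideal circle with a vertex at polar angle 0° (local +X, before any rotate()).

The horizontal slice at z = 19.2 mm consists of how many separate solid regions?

1

At z = 19.2 mm: the r=6 cylinder gives a regular 12-gon of circumradius 6 (constant along its height); the cube at (3.5, 6) is not intersected at this z (z outside [-1.5, 19]); Taking the first minus the rest: none of the subtracted shapes is present at this height, so the r=6 cylinder is unchanged — 1 connected region. The result has 1 disconnected region.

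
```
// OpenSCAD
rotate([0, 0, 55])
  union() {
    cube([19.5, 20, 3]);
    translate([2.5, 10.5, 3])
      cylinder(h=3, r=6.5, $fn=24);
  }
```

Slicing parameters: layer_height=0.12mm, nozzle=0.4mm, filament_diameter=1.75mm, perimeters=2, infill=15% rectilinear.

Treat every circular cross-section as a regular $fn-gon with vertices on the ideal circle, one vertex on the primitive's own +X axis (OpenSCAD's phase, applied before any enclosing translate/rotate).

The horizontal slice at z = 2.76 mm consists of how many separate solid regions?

1

At z = 2.76 mm: the cube (footprint 19.5×20) is included at this height; the cylinder at (2.5, 10.5) is not intersected at this z (z outside [3, 6]); Merging all regions: only the 19.5×20 cube is present, so the union is just that shape — 1 connected region; (rotated 55° about Z; rotation is an isometry so areas/perimeters/island counts are preserved). The result has 1 disconnected region.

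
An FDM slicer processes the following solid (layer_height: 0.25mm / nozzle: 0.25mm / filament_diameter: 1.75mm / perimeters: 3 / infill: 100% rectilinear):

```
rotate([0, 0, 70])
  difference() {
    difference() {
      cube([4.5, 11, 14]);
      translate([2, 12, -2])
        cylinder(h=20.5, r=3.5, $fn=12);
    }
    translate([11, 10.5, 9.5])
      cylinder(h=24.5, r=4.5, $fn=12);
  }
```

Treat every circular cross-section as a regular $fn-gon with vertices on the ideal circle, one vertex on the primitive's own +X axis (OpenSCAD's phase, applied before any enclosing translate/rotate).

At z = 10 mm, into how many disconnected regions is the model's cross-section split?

At z = 10 mm: the cube (footprint 4.5×11) is included at this height; the r=3.5 cylinder at (2, 12) gives a regular 12-gon of circumradius 3.5 (constant along its height); Taking the first minus the rest: starting from the 4.5×11 cube, the r=3.5 cylinder at (2, 12) partially overlaps it — only the 9.65 mm² overlap (of its 36.75 mm²) is removed, clipping the outline — 1 connected region; the r=4.5 cylinder at (11, 10.5) contributes a regular 12-gon of circumradius 4.5; After the difference (first − rest): starting from that combined region, the r=4.5 cylinder at (11, 10.5) misses the remaining region (no effect) — 1 connected region; (rotated 70° about Z; rotation is an isometry so areas/perimeters/island counts are preserved). The result has 1 disconnected region.

1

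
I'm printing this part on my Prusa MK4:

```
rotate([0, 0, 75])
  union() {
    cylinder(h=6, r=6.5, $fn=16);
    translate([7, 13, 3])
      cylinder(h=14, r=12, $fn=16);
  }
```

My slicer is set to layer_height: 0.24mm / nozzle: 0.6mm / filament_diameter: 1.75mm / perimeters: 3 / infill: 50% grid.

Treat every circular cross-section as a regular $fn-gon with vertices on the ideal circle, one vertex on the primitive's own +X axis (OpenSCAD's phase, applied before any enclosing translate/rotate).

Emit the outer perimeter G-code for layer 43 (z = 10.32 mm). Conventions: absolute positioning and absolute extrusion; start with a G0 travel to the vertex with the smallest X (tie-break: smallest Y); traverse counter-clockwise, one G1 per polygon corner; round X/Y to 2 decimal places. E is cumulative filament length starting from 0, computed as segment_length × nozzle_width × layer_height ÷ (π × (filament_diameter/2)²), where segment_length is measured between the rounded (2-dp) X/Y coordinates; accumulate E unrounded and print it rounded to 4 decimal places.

At z = 10.32 mm: the cylinder does not reach this height (z outside [0, 6]); the r=12 cylinder at (7, 13) contributes a regular 16-gon of circumradius 12; Taking the union: only the r=12 cylinder at (7, 13) is present, so the union is just that shape — 1 connected region; (rotated 75° about Z; rotation is an isometry so areas/perimeters/island counts are preserved). The outline is a single polygon with 16 vertices. Extrusion per mm of travel: 0.6 × 0.24 / (π × 0.875²) = 0.059868. Accumulating E over each segment gives final E = 4.4851.

G0 X-22.64 Y8.56 Z10.32
G1 X-21.14 Y4.13 E0.2800
G1 X-18.05 Y0.61 E0.5604
G1 X-13.85 Y-1.46 E0.8407
G1 X-9.18 Y-1.77 E1.1209
G1 X-4.75 Y-0.27 E1.4010
G1 X-1.23 Y2.82 E1.6814
G1 X0.85 Y7.02 E1.9620
G1 X1.15 Y11.69 E2.2421
G1 X-0.35 Y16.13 E2.5227
G1 X-3.44 Y19.65 E2.8031
G1 X-7.64 Y21.72 E3.0834
G1 X-12.31 Y22.02 E3.3636
G1 X-16.75 Y20.52 E3.6442
G1 X-20.27 Y17.43 E3.9246
G1 X-22.34 Y13.23 E4.2049
G1 X-22.64 Y8.56 E4.4851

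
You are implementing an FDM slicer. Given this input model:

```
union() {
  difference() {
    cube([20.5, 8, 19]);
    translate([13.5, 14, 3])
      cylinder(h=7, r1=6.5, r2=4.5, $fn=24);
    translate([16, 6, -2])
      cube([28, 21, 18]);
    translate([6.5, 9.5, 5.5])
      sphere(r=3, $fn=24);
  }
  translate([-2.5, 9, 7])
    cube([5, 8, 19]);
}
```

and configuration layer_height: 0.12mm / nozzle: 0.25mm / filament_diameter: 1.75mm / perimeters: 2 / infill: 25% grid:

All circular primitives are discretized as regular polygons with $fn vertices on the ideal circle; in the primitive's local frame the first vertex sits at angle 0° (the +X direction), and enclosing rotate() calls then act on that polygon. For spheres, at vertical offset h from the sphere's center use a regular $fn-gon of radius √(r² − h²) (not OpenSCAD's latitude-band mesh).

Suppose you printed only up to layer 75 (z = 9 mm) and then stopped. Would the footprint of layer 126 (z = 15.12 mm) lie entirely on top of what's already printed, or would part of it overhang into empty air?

entirely on top

Compare the two slices. At z = 9: the cube is present — its section is the full 20.5×8 rectangle (area 164.00 mm²); the cone at (13.5, 14) (r1=6.5→r2=4.5) has section circumradius 4.786 here — a regular 24-gon (area = (24/2)·4.786²·sin(360°/24) = 71.13 mm²); the cube at (16, 6) is present — its section is the full 28×21 rectangle (area 588.00 mm²); the sphere at (6.5, 9.5) does not reach this height (|z−center|=3.500 > r=3); After the difference (first − rest): starting from the 20.5×8 cube (164.00 mm²), the cone at (13.5, 14) misses the remaining region (no effect); the 28×21 cube at (16, 6) partially overlaps it — only the 9.00 mm² overlap (of its 588.00 mm²) is removed, clipping the outline — area = 155.00 mm²; the cube at (-2.5, 9) is present — its section is the full 5×8 rectangle (area 40.00 mm²); Taking the union: the 2 present regions are separate (no shared area or edge), so areas and boundary lengths simply add and each stays a separate island — area = 195.00 mm². At z = 15.12: the cube (footprint 20.5×8) is included at this height (area 164.00 mm²); the cone at (13.5, 14) is not intersected at this z (z outside [3, 10]); the cube at (16, 6) (footprint 28×21) is included at this height (area 588.00 mm²); the sphere at (6.5, 9.5) does not reach this height (|z−center|=9.620 > r=3); After the difference (first − rest): starting from the 20.5×8 cube (164.00 mm²), the 28×21 cube at (16, 6) partially overlaps it — only the 9.00 mm² overlap (of its 588.00 mm²) is removed, clipping the outline — area = 155.00 mm²; the cube at (-2.5, 9) is present — its section is the full 5×8 rectangle (area 40.00 mm²); Taking the union: the 2 present regions are separate (no shared area or edge), so areas and boundary lengths simply add and each stays a separate island — area = 195.00 mm². Checking containment: the cross-section at z = 15.12 is a subset of the cross-section at z = 9.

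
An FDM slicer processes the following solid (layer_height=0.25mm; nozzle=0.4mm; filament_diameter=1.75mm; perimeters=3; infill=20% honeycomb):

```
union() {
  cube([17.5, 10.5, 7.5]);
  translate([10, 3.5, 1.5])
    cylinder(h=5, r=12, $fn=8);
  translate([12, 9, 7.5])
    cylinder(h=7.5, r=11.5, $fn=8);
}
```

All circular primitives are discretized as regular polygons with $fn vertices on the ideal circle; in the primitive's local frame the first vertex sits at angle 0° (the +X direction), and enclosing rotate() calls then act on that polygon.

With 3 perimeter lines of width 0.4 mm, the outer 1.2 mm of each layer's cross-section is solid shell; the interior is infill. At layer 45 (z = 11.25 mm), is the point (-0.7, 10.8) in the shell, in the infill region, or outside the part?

At z = 11.25 mm: the cube is not intersected at this z (z outside [0, 7.5]); the cylinder at (10, 3.5) does not reach this height (z outside [1.5, 6.5]); the cylinder at (12, 9): section is a regular 8-gon, circumradius r=11.5; Taking the union: only the r=11.5 cylinder at (12, 9) is present, so the union is just that shape — 1 connected region. Overall, the cross-section is a single solid region. The nearest boundary edge runs (3.87, 17.13)→(0.50, 9.00); distance from the point to it = 1.80 mm. The point is not inside any of the regions above, so it lies outside the cross-section (1.80 mm from the nearest boundary).

outside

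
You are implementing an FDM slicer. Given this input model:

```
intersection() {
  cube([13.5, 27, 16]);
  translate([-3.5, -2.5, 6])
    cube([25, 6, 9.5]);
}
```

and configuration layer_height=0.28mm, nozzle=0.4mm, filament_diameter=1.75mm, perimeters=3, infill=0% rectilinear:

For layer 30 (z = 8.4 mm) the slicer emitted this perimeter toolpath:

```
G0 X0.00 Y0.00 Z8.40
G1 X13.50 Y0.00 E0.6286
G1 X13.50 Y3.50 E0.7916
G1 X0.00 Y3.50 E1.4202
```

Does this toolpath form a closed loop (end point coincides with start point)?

Start point (G0): (0.00, 0.00). End point (last G1): the path does not return to the start — open.

no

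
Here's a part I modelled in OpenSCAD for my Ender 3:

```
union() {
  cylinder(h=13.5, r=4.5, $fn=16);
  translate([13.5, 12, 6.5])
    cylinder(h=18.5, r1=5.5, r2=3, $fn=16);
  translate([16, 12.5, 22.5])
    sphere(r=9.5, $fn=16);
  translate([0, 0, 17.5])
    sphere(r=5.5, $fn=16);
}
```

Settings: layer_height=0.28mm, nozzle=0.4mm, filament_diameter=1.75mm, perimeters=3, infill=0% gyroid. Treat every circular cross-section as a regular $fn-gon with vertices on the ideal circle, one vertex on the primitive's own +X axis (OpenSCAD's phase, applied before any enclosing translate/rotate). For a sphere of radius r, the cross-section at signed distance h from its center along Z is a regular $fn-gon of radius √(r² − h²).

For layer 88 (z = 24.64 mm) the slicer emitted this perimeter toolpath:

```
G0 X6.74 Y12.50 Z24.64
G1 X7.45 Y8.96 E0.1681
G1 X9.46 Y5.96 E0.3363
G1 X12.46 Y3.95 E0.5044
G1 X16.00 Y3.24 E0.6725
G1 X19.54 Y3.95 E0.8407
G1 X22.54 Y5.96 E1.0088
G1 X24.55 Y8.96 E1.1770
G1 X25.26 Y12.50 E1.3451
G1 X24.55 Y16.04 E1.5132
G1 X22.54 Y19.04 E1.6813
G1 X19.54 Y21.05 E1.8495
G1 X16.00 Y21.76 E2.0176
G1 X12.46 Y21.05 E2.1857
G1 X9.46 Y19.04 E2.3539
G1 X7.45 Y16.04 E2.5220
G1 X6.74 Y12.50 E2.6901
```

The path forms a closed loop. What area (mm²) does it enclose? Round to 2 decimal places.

262.18 mm²

Apply the shoelace formula to the sequence of (X, Y) vertices; enclosed area = 262.18 mm².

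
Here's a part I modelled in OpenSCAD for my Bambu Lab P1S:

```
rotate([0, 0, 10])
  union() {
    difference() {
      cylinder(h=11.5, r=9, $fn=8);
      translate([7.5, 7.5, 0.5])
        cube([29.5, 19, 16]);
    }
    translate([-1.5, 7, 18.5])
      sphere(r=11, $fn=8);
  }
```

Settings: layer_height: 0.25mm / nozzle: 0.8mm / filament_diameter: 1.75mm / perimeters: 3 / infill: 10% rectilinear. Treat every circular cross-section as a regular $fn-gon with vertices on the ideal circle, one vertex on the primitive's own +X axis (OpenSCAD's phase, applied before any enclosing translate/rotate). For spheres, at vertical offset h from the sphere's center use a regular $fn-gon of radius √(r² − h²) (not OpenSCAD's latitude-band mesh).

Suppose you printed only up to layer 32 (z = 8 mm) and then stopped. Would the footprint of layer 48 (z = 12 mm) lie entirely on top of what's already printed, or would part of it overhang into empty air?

part overhangs

Compare the two slices. At z = 8: the r=9 cylinder contributes a regular 8-gon of circumradius 9 (area = (8/2)·9.000²·sin(360°/8) = 229.10 mm²); the 29.5×19 cube at (7.5, 7.5) contributes its full rectangle (area 560.50 mm²); After the difference (first − rest): starting from the r=9 cylinder (229.10 mm²), the 29.5×19 cube at (7.5, 7.5) misses the remaining region (no effect) — area = 229.10 mm²; the r=11 sphere at (-1.5, 7) slices to a regular 8-gon of circumradius 3.279 (√(r²−h²) with h=10.5 from center) (area = (8/2)·3.279²·sin(360°/8) = 30.41 mm²); Taking the union: the regions partially overlap — summed areas 259.51 mm² minus the doubly-counted overlap 22.53 mm² gives 236.97 mm² — area = 236.97 mm²; (rotated 10° about Z; rotation is an isometry so areas/perimeters/island counts are preserved). At z = 12: the cylinder does not reach this height (z outside [0, 11.5]); the cube at (7.5, 7.5) is present — its section is the full 29.5×19 rectangle (area 560.50 mm²); After the difference (first − rest): the first operand is absent here, so nothing remains; the r=11 sphere at (-1.5, 7) slices to a regular 8-gon of circumradius 8.874 (√(r²−h²) with h=6.5 from center) (area = (8/2)·8.874²·sin(360°/8) = 222.74 mm²); Merging all regions: only the r=11 sphere at (-1.5, 7) is present, so the union is just that shape — area = 222.74 mm²; (rotated 10° about Z; rotation is an isometry so areas/perimeters/island counts are preserved). Checking containment: at z = 12 the cross-section extends beyond the z = 8 cross-section by about 106.65 mm².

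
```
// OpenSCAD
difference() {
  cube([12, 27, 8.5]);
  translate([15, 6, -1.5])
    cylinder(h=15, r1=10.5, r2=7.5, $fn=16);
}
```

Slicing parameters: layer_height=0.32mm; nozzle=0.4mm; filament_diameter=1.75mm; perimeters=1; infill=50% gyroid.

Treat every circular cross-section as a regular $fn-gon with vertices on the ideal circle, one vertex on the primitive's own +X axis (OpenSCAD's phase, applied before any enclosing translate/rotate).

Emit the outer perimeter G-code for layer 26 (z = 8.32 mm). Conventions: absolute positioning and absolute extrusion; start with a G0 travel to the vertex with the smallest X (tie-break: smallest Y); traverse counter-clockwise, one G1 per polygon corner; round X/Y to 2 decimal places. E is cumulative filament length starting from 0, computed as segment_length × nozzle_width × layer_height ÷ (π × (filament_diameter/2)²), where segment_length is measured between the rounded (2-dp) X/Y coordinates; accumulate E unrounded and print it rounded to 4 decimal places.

G0 X0.00 Y0.00 Z8.32
G1 X8.94 Y0.00 E0.4758
G1 X7.11 Y2.73 E0.6507
G1 X6.46 Y6.00 E0.8281
G1 X7.11 Y9.27 E1.0055
G1 X8.96 Y12.04 E1.1828
G1 X11.73 Y13.89 E1.3600
G1 X12.00 Y13.94 E1.3746
G1 X12.00 Y27.00 E2.0696
G1 X0.00 Y27.00 E2.7082
G1 X0.00 Y0.00 E4.1451

At z = 8.32 mm: the cube (footprint 12×27) is included at this height; the cone at (15, 6) (r1=10.5→r2=7.5) has section circumradius 8.536 here — a regular 16-gon; After the difference (first − rest): starting from the 12×27 cube, the cone at (15, 6) partially overlaps it — only the 58.94 mm² overlap (of its 223.07 mm²) is removed, clipping the outline — 1 connected region. The outline is a single polygon with 10 vertices. Extrusion per mm of travel: 0.4 × 0.32 / (π × 0.875²) = 0.053216. Accumulating E over each segment gives final E = 4.1451.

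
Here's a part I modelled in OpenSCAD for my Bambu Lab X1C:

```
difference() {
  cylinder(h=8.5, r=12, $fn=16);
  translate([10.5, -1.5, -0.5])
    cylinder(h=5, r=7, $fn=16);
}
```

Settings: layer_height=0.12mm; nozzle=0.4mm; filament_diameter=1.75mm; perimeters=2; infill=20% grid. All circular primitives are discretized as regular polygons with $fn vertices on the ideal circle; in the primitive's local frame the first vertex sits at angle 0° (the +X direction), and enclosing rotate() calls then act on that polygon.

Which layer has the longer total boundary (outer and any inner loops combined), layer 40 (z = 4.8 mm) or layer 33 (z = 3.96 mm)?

Layer 40 (z = 4.8): the r=12 cylinder gives a regular 16-gon of circumradius 12 (constant along its height) (perimeter = 2·16·12.000·sin(180°/16) = 74.91 mm); the cylinder at (10.5, -1.5) does not reach this height (z outside [-0.5, 4.5]); After the difference (first − rest): none of the subtracted shapes is present at this height, so the r=12 cylinder is unchanged — boundary = 74.91 mm. So its perimeter = 74.91 mm. Layer 33 (z = 3.96): the r=12 cylinder contributes a regular 16-gon of circumradius 12 (perimeter = 2·16·12.000·sin(180°/16) = 74.91 mm); the r=7 cylinder at (10.5, -1.5) contributes a regular 16-gon of circumradius 7 (perimeter = 2·16·7.000·sin(180°/16) = 43.70 mm); Taking the first minus the rest: starting from the r=12 cylinder, the r=7 cylinder at (10.5, -1.5) partially overlaps it — only the 82.40 mm² overlap (of its 150.01 mm²) is removed, clipping the outline — boundary = 80.20 mm. So its perimeter = 80.20 mm. Layer 33 is larger (80.20 vs 74.91 mm).

layer 33 (z = 3.96 mm)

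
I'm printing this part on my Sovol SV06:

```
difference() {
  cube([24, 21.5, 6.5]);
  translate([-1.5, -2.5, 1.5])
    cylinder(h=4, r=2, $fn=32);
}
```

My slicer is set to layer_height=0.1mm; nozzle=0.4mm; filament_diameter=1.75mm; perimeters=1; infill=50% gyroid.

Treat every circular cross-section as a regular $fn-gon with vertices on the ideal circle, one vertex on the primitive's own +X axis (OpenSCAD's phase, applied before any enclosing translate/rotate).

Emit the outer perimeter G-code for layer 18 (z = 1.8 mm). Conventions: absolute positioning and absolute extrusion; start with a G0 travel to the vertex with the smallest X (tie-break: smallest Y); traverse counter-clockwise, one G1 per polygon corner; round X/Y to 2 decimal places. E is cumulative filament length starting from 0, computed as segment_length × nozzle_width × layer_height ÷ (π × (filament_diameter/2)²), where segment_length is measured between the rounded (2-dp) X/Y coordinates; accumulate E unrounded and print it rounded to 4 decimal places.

At z = 1.8 mm: the cube (footprint 24×21.5) is included at this height; the r=2 cylinder at (-1.5, -2.5) contributes a regular 32-gon of circumradius 2; Subtracting the remaining from the first: starting from the 24×21.5 cube, the r=2 cylinder at (-1.5, -2.5) misses the remaining region (no effect) — 1 connected region. The outline is a single polygon with 4 vertices. Extrusion per mm of travel: 0.4 × 0.1 / (π × 0.875²) = 0.016630. Accumulating E over each segment gives final E = 1.5133.

G0 X0.00 Y0.00 Z1.80
G1 X24.00 Y0.00 E0.3991
G1 X24.00 Y21.50 E0.7567
G1 X0.00 Y21.50 E1.1558
G1 X0.00 Y0.00 E1.5133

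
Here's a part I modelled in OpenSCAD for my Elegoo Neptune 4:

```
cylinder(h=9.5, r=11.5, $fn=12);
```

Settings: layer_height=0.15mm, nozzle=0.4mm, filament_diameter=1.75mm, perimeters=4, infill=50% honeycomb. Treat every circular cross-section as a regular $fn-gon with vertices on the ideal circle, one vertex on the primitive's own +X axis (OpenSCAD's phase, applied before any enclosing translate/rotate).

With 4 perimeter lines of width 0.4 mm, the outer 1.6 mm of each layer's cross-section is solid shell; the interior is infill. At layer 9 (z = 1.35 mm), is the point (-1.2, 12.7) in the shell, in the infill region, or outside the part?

At z = 1.35 mm: the r=11.5 cylinder gives a regular 12-gon of circumradius 11.5 (constant along its height). Overall, the cross-section is a single solid region. The nearest boundary edge runs (0.00, 11.50)→(-5.75, 9.96); distance from the point to it = 1.47 mm. The point is not inside any of the regions above, so it lies outside the cross-section (1.47 mm from the nearest boundary).

outside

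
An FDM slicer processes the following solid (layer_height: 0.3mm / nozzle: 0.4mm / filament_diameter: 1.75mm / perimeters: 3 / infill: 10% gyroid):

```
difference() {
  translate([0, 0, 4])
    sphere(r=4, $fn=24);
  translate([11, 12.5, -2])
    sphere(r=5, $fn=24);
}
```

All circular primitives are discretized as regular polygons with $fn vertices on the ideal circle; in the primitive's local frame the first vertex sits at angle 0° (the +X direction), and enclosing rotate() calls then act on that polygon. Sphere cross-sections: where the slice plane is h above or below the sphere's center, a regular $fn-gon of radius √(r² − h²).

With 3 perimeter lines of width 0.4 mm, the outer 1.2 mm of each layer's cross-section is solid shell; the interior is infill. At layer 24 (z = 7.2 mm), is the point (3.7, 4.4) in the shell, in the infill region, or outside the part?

outside

At z = 7.2 mm: the sphere: section is a regular 24-gon, circumradius = √(r²−h²) = √(4²−3.2²) = 2.400; the sphere at (11, 12.5) is absent (|z−center|=9.200 > r=5); Subtracting the remaining from the first: none of the subtracted shapes is present at this height, so the r=4 sphere is unchanged — 1 connected region. Overall, the cross-section is a single solid region. The nearest boundary edge runs (1.70, 1.70)→(1.20, 2.08); distance from the point to it = 3.36 mm. The point is not inside any of the regions above, so it lies outside the cross-section (3.36 mm from the nearest boundary).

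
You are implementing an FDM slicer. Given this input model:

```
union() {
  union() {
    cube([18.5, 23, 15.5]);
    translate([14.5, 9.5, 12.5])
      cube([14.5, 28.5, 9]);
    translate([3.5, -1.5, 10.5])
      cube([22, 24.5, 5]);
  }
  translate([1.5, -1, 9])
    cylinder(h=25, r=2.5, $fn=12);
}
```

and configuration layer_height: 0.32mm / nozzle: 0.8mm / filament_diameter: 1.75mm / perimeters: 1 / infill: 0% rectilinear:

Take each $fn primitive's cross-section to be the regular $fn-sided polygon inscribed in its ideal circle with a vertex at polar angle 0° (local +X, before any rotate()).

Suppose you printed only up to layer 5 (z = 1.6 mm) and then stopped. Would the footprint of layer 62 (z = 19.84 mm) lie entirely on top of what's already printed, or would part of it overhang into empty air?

Compare the two slices. At z = 1.6: the cube is present — its section is the full 18.5×23 rectangle (area 425.50 mm²); the cube at (14.5, 9.5) does not reach this height (z outside [12.5, 21.5]); the cube at (3.5, -1.5) is not intersected at this z (z outside [10.5, 15.5]); Taking the union: only the 18.5×23 cube is present, so the union is just that shape — area = 425.50 mm²; the cylinder at (1.5, -1) is not intersected at this z (z outside [9, 34]); Taking the union: only the result so far is present, so the union is just that shape — area = 425.50 mm². At z = 19.84: the cube is not intersected at this z (z outside [0, 15.5]); the cube at (14.5, 9.5) (footprint 14.5×28.5) is included at this height (area 413.25 mm²); the cube at (3.5, -1.5) is not intersected at this z (z outside [10.5, 15.5]); Combining (union): only the 14.5×28.5 cube at (14.5, 9.5) is present, so the union is just that shape — area = 413.25 mm²; the r=2.5 cylinder at (1.5, -1) gives a regular 12-gon of circumradius 2.5 (constant along its height) (area = (12/2)·2.500²·sin(360°/12) = 18.75 mm²); Combining (union): the 2 present regions are separate (no shared area or edge), so areas and boundary lengths simply add and each stays a separate island — area = 432.00 mm². Checking containment: at z = 19.84 the cross-section extends beyond the z = 1.6 cross-section by about 373.75 mm².

part overhangs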